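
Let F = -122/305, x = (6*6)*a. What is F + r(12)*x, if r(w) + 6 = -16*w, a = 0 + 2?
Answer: -71282/5 ≈ -14256.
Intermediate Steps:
a = 2
x = 72 (x = (6*6)*2 = 36*2 = 72)
r(w) = -6 - 16*w
F = -2/5 (F = -122*1/305 = -2/5 ≈ -0.40000)
F + r(12)*x = -2/5 + (-6 - 16*12)*72 = -2/5 + (-6 - 192)*72 = -2/5 - 198*72 = -2/5 - 14256 = -71282/5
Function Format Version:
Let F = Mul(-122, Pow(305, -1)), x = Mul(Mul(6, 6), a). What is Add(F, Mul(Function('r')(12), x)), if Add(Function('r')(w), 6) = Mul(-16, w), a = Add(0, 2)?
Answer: Rational(-71282, 5) ≈ -14256.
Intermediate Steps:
a = 2
x = 72 (x = Mul(Mul(6, 6), 2) = Mul(36, 2) = 72)
Function('r')(w) = Add(-6, Mul(-16, w))
F = Rational(-2, 5) (F = Mul(-122, Rational(1, 305)) = Rational(-2, 5) ≈ -0.40000)
Add(F, Mul(Function('r')(12), x)) = Add(Rational(-2, 5), Mul(Add(-6, Mul(-16, 12)), 72)) = Add(Rational(-2, 5), Mul(Add(-6, -192), 72)) = Add(Rational(-2, 5), Mul(-198, 72)) = Add(Rational(-2, 5), -14256) = Rational(-71282, 5)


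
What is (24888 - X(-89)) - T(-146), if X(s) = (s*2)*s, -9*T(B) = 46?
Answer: 81460/9 ≈ 9051.1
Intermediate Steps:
T(B) = -46/9 (T(B) = -⅑*46 = -46/9)
X(s) = 2*s² (X(s) = (2*s)*s = 2*s²)
(24888 - X(-89)) - T(-146) = (24888 - 2*(-89)²) - 1*(-46/9) = (24888 - 2*7921) + 46/9 = (24888 - 1*15842) + 46/9 = (24888 - 15842) + 46/9 = 9046 + 46/9 = 81460/9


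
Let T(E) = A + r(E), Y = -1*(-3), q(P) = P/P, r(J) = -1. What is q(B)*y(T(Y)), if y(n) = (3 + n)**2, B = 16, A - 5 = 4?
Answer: 121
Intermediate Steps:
A = 9 (A = 5 + 4 = 9)
q(P) = 1
Y = 3
T(E) = 8 (T(E) = 9 - 1 = 8)
q(B)*y(T(Y)) = 1*(3 + 8)**2 = 1*11**2 = 1*121 = 121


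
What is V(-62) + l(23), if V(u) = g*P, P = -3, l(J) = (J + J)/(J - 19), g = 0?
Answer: 23/2 ≈ 11.500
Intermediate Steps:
l(J) = 2*J/(-19 + J) (l(J) = (2*J)/(-19 + J) = 2*J/(-19 + J))
V(u) = 0 (V(u) = 0*(-3) = 0)
V(-62) + l(23) = 0 + 2*23/(-19 + 23) = 0 + 2*23/4 = 0 + 2*23*(¼) = 0 + 23/2 = 23/2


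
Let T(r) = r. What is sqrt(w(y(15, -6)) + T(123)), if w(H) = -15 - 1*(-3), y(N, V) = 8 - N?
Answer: sqrt(111) ≈ 10.536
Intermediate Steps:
w(H) = -12 (w(H) = -15 + 3 = -12)
sqrt(w(y(15, -6)) + T(123)) = sqrt(-12 + 123) = sqrt(111)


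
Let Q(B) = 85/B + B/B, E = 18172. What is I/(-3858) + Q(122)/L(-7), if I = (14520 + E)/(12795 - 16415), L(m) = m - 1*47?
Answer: -12386939/425961780 ≈ -0.029080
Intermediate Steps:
L(m) = -47 + m (L(m) = m - 47 = -47 + m)
Q(B) = 1 + 85/B (Q(B) = 85/B + 1 = 1 + 85/B)
I = -8173/905 (I = (14520 + 18172)/(12795 - 16415) = 32692/(-3620) = 32692*(-1/3620) = -8173/905 ≈ -9.0309)
I/(-3858) + Q(122)/L(-7) = -8173/905/(-3858) + ((85 + 122)/122)/(-47 - 7) = -8173/905*(-1/3858) + ((1/122)*207)/(-54) = 8173/3491490 + (207/122)*(-1/54) = 8173/3491490 - 23/732 = -12386939/425961780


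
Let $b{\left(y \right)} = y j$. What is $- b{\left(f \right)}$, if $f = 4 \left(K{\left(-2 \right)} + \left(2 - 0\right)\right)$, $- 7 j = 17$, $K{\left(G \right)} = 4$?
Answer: $\frac{408}{7} \approx 58.286$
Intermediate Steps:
$j = - \frac{17}{7}$ ($j = \left(- \frac{1}{7}\right) 17 = - \frac{17}{7} \approx -2.4286$)
$f = 24$ ($f = 4 \left(4 + \left(2 - 0\right)\right) = 4 \left(4 + \left(2 + 0\right)\right) = 4 \left(4 + 2\right) = 4 \cdot 6 = 24$)
$b{\left(y \right)} = - \frac{17 y}{7}$ ($b{\left(y \right)} = y \left(- \frac{17}{7}\right) = - \frac{17 y}{7}$)
$- b{\left(f \right)} = - \frac{\left(-17\right) 24}{7} = \left(-1\right) \left(- \frac{408}{7}\right) = \frac{408}{7}$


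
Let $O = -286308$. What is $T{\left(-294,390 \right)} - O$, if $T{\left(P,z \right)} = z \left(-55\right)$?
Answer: $264858$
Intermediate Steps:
$T{\left(P,z \right)} = - 55 z$
$T{\left(-294,390 \right)} - O = \left(-55\right) 390 - -286308 = -21450 + 286308 = 264858$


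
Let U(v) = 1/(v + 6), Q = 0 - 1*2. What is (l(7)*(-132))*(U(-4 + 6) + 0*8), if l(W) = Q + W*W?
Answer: -1551/2 ≈ -775.50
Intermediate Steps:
Q = -2 (Q = 0 - 2 = -2)
U(v) = 1/(6 + v)
l(W) = -2 + W² (l(W) = -2 + W*W = -2 + W²)
(l(7)*(-132))*(U(-4 + 6) + 0*8) = ((-2 + 7²)*(-132))*(1/(6 + (-4 + 6)) + 0*8) = ((-2 + 49)*(-132))*(1/(6 + 2) + 0) = (47*(-132))*(1/8 + 0) = -6204*(⅛ + 0) = -6204*⅛ = -1551/2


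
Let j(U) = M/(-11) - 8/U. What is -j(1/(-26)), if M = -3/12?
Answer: -9153/44 ≈ -208.02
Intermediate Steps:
M = -¼ (M = -3*1/12 = -¼ ≈ -0.25000)
j(U) = 1/44 - 8/U (j(U) = -¼/(-11) - 8/U = -¼*(-1/11) - 8/U = 1/44 - 8/U)
-j(1/(-26)) = -(-352 + 1/(-26))/(44*(1/(-26))) = -(-352 - 1/26)/(44*(-1/26)) = -(-26)*(-9153)/(44*26) = -1*9153/44 = -9153/44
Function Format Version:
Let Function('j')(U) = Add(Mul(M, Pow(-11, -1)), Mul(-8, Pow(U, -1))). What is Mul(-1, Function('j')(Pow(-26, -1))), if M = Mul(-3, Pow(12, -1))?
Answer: Rational(-9153, 44) ≈ -208.02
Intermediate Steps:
M = Rational(-1, 4) (M = Mul(-3, Rational(1, 12)) = Rational(-1, 4) ≈ -0.25000)
Function('j')(U) = Add(Rational(1, 44), Mul(-8, Pow(U, -1))) (Function('j')(U) = Add(Mul(Rational(-1, 4), Pow(-11, -1)), Mul(-8, Pow(U, -1))) = Add(Mul(Rational(-1, 4), Rational(-1, 11)), Mul(-8, Pow(U, -1))) = Add(Rational(1, 44), Mul(-8, Pow(U, -1))))
Mul(-1, Function('j')(Pow(-26, -1))) = Mul(-1, Mul(Rational(1, 44), Pow(Pow(-26, -1), -1), Add(-352, Pow(-26, -1)))) = Mul(-1, Mul(Rational(1, 44), Pow(Rational(-1, 26), -1), Add(-352, Rational(-1, 26)))) = Mul(-1, Mul(Rational(1, 44), -26, Rational(-9153, 26))) = Mul(-1, Rational(9153, 44)) = Rational(-9153, 44)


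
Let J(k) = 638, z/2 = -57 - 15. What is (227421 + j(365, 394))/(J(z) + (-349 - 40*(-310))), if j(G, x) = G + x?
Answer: 228180/12689 ≈ 17.983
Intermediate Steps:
z = -144 (z = 2*(-57 - 15) = 2*(-72) = -144)
(227421 + j(365, 394))/(J(z) + (-349 - 40*(-310))) = (227421 + (365 + 394))/(638 + (-349 - 40*(-310))) = (227421 + 759)/(638 + (-349 + 12400)) = 228180/(638 + 12051) = 228180/12689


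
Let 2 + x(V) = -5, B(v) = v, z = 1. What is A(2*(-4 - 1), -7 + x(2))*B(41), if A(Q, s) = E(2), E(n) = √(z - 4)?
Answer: 41*I*√3 ≈ 71.014*I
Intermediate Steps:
x(V) = -7 (x(V) = -2 - 5 = -7)
E(n) = I*√3 (E(n) = √(1 - 4) = √(-3) = I*√3)
A(Q, s) = I*√3
A(2*(-4 - 1), -7 + x(2))*B(41) = (I*√3)*41 = 41*I*√3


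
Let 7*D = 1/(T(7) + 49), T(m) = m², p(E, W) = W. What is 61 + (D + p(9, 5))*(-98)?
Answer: -3004/7 ≈ -429.14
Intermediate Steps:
D = 1/686 (D = 1/(7*(7² + 49)) = 1/(7*(49 + 49)) = (⅐)/98 = (⅐)*(1/98) = 1/686 ≈ 0.0014577)
61 + (D + p(9, 5))*(-98) = 61 + (1/686 + 5)*(-98) = 61 + (3431/686)*(-98) = 61 - 3431/7 = -3004/7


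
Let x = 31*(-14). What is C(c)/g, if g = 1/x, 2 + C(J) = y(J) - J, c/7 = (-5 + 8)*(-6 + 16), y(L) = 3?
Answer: 90706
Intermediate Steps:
x = -434
c = 210 (c = 7*((-5 + 8)*(-6 + 16)) = 7*(3*10) = 7*30 = 210)
C(J) = 1 - J (C(J) = -2 + (3 - J) = 1 - J)
g = -1/434 (g = 1/(-434) = -1/434 ≈ -0.0023041)
C(c)/g = (1 - 1*210)/(-1/434) = (1 - 210)*(-434) = -209*(-434) = 90706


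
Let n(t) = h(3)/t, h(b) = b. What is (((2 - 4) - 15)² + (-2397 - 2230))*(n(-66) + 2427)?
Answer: -115809417/11 ≈ -1.0528e+7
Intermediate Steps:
n(t) = 3/t
(((2 - 4) - 15)² + (-2397 - 2230))*(n(-66) + 2427) = (((2 - 4) - 15)² + (-2397 - 2230))*(3/(-66) + 2427) = ((-2 - 15)² - 4627)*(3*(-1/66) + 2427) = ((-17)² - 4627)*(-1/22 + 2427) = (289 - 4627)*(53393/22) = -4338*53393/22 = -115809417/11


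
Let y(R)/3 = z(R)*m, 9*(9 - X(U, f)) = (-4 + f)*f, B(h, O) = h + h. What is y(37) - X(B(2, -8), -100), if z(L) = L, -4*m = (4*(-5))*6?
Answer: 40289/9 ≈ 4476.6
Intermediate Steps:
B(h, O) = 2*h
X(U, f) = 9 - f*(-4 + f)/9 (X(U, f) = 9 - (-4 + f)*f/9 = 9 - f*(-4 + f)/9)
m = 30 (m = -4*(-5)*6/4 = -(-5)*6 = -¼*(-120) = 30)
y(R) = 90*R (y(R) = 3*(R*30) = 3*(30*R) = 90*R)
y(37) - X(B(2, -8), -100) = 90*37 - (9 - ⅑*(-100)² + (4/9)*(-100)) = 3330 - (9 - ⅑*10000 - 400/9) = 3330 - (9 - 10000/9 - 400/9) = 3330 - 1*(-10319/9) = 3330 + 10319/9 = 40289/9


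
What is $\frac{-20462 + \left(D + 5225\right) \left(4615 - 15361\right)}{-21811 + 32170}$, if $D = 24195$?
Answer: $- \frac{316167782}{10359} \approx -30521.0$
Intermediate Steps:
$\frac{-20462 + \left(D + 5225\right) \left(4615 - 15361\right)}{-21811 + 32170} = \frac{-20462 + \left(24195 + 5225\right) \left(4615 - 15361\right)}{-21811 + 32170} = \frac{-20462 + 29420 \left(-10746\right)}{10359} = \left(-20462 - 316147320\right) \frac{1}{10359} = \left(-316167782\right) \frac{1}{10359} = - \frac{316167782}{10359}$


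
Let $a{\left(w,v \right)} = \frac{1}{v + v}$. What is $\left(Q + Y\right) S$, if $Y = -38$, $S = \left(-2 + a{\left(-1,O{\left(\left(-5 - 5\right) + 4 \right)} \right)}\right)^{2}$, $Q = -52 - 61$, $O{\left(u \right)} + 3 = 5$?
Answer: $- \frac{7399}{16} \approx -462.44$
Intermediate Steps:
$O{\left(u \right)} = 2$ ($O{\left(u \right)} = -3 + 5 = 2$)
$Q = -113$
$a{\left(w,v \right)} = \frac{1}{2 v}$
$S = \frac{49}{16}$ ($S = \left(-2 + \frac{1}{2 \cdot 2}\right)^{2} = \left(-2 + \frac{1}{2} \cdot \frac{1}{2}\right)^{2} = \left(-2 + \frac{1}{4}\right)^{2} = \left(- \frac{7}{4}\right)^{2} = \frac{49}{16} \approx 3.0625$)
$\left(Q + Y\right) S = \left(-113 - 38\right) \frac{49}{16} = \left(-151\right) \frac{49}{16} = - \frac{7399}{16}$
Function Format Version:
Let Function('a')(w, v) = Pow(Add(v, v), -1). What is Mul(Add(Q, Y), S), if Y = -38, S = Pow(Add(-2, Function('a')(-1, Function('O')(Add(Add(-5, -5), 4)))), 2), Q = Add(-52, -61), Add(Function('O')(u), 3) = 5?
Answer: Rational(-7399, 16) ≈ -462.44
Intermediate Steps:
Function('O')(u) = 2 (Function('O')(u) = Add(-3, 5) = 2)
Q = -113
Function('a')(w, v) = Mul(Rational(1, 2), Pow(v, -1)) (Function('a')(w, v) = Pow(Mul(2, v), -1) = Mul(Rational(1, 2), Pow(v, -1)))
S = Rational(49, 16) (S = Pow(Add(-2, Mul(Rational(1, 2), Pow(2, -1))), 2) = Pow(Add(-2, Mul(Rational(1, 2), Rational(1, 2))), 2) = Pow(Add(-2, Rational(1, 4)), 2) = Pow(Rational(-7, 4), 2) = Rational(49, 16) ≈ 3.0625)
Mul(Add(Q, Y), S) = Mul(Add(-113, -38), Rational(49, 16)) = Mul(-151, Rational(49, 16)) = Rational(-7399, 16)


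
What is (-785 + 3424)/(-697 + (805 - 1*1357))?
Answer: -2639/1249 ≈ -2.1129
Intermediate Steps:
(-785 + 3424)/(-697 + (805 - 1*1357)) = 2639/(-697 + (805 - 1357)) = 2639/(-697 - 552) = 2639/(-1249) = 2639*(-1/1249) = -2639/1249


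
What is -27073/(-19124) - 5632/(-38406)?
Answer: 573736003/367238172 ≈ 1.5623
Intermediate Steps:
-27073/(-19124) - 5632/(-38406) = -27073*(-1/19124) - 5632*(-1/38406) = 27073/19124 + 2816/19203 = 573736003/367238172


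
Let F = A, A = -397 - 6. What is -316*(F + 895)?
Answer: -155472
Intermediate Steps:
A = -403
F = -403
-316*(F + 895) = -316*(-403 + 895) = -316*492 = -155472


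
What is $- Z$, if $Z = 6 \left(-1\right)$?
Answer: $6$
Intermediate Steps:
$Z = -6$
$- Z = \left(-1\right) \left(-6\right) = 6$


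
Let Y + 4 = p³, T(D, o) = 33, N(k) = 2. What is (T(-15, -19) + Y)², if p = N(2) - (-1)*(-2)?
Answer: 841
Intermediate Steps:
p = 0 (p = 2 - (-1)*(-2) = 2 - 1*2 = 2 - 2 = 0)
Y = -4 (Y = -4 + 0³ = -4 + 0 = -4)
(T(-15, -19) + Y)² = (33 - 4)² = 29² = 841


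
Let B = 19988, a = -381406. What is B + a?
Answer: -361418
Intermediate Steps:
B + a = 19988 - 381406 = -361418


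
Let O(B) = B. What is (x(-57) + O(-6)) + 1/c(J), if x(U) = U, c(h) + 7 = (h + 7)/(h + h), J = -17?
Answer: -7199/114 ≈ -63.149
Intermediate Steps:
c(h) = -7 + (7 + h)/(2*h) (c(h) = -7 + (h + 7)/(h + h) = -7 + (7 + h)/((2*h)) = -7 + (7 + h)*(1/(2*h)) = -7 + (7 + h)/(2*h))
(x(-57) + O(-6)) + 1/c(J) = (-57 - 6) + 1/((½)*(7 - 13*(-17))/(-17)) = -63 + 1/((½)*(-1/17)*(7 + 221)) = -63 + 1/((½)*(-1/17)*228) = -63 + 1/(-114/17) = -63 - 17/114 = -7199/114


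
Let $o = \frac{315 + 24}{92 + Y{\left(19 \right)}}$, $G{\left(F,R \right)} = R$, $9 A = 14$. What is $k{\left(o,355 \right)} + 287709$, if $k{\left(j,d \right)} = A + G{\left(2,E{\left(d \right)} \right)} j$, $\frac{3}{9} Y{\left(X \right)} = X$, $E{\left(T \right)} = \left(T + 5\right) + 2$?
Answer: $\frac{386924317}{1341} \approx 2.8853 \cdot 10^{5}$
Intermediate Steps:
$A = \frac{14}{9}$ ($A = \frac{1}{9} \cdot 14 = \frac{14}{9} \approx 1.5556$)
$E{\left(T \right)} = 7 + T$ ($E{\left(T \right)} = \left(5 + T\right) + 2 = 7 + T$)
$Y{\left(X \right)} = 3 X$
$o = \frac{339}{149}$ ($o = \frac{315 + 24}{92 + 3 \cdot 19} = \frac{339}{92 + 57} = \frac{339}{149} \approx 2.2752$)
$k{\left(j,d \right)} = \frac{14}{9} + j \left(7 + d\right)$ ($k{\left(j,d \right)} = \frac{14}{9} + \left(7 + d\right) j = \frac{14}{9} + j \left(7 + d\right)$)
$k{\left(o,355 \right)} + 287709 = \left(\frac{14}{9} + \frac{339 \left(7 + 355\right)}{149}\right) + 287709 = \left(\frac{14}{9} + \frac{339}{149} \cdot 362\right) + 287709 = \left(\frac{14}{9} + \frac{122718}{149}\right) + 287709 = \frac{1106548}{1341} + 287709 = \frac{386924317}{1341}$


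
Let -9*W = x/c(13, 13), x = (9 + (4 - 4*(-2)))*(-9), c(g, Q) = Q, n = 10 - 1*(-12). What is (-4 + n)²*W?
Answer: 6804/13 ≈ 523.38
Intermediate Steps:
n = 22 (n = 10 + 12 = 22)
x = -189 (x = (9 + (4 + 8))*(-9) = (9 + 12)*(-9) = 21*(-9) = -189)
W = 21/13 (W = -(-21)/13 = -⅑*(-189/13) = 21/13 ≈ 1.6154)
(-4 + n)²*W = (-4 + 22)²*(21/13) = 18²*(21/13) = 324*(21/13) = 6804/13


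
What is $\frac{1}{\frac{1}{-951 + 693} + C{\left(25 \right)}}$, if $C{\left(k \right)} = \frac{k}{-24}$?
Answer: $- \frac{1032}{1079} \approx -0.95644$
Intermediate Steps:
$C{\left(k \right)} = - \frac{k}{24}$ ($C{\left(k \right)} = k \left(- \frac{1}{24}\right) = - \frac{k}{24}$)
$\frac{1}{\frac{1}{-951 + 693} + C{\left(25 \right)}} = \frac{1}{\frac{1}{-951 + 693} - \frac{25}{24}} = \frac{1}{\frac{1}{-258} - \frac{25}{24}} = \frac{1}{- \frac{1}{258} - \frac{25}{24}} = \frac{1}{- \frac{1079}{1032}} = - \frac{1032}{1079}$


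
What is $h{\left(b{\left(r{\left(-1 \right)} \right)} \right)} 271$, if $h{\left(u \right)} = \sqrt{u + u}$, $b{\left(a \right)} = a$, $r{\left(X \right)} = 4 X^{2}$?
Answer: $542 \sqrt{2} \approx 766.5$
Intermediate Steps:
$h{\left(u \right)} = \sqrt{2} \sqrt{u}$ ($h{\left(u \right)} = \sqrt{2 u} = \sqrt{2} \sqrt{u}$)
$h{\left(b{\left(r{\left(-1 \right)} \right)} \right)} 271 = \sqrt{2} \sqrt{4 \left(-1\right)^{2}} \cdot 271 = \sqrt{2} \sqrt{4 \cdot 1} \cdot 271 = \sqrt{2} \sqrt{4} \cdot 271 = \sqrt{2} \cdot 2 \cdot 271 = 2 \sqrt{2} \cdot 271 = 542 \sqrt{2}$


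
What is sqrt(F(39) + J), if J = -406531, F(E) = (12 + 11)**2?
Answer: I*sqrt(406002) ≈ 637.18*I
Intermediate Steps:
F(E) = 529 (F(E) = 23**2 = 529)
sqrt(F(39) + J) = sqrt(529 - 406531) = sqrt(-406002) = I*sqrt(406002)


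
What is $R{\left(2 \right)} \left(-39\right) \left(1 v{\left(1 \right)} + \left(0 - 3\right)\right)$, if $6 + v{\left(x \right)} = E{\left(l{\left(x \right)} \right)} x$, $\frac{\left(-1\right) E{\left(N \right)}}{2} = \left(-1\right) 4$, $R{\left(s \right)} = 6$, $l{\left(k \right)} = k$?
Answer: $234$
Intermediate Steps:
$E{\left(N \right)} = 8$ ($E{\left(N \right)} = - 2 \left(\left(-1\right) 4\right) = \left(-2\right) \left(-4\right) = 8$)
$v{\left(x \right)} = -6 + 8 x$
$R{\left(2 \right)} \left(-39\right) \left(1 v{\left(1 \right)} + \left(0 - 3\right)\right) = 6 \left(-39\right) \left(1 \left(-6 + 8 \cdot 1\right) + \left(0 - 3\right)\right) = - 234 \left(1 \left(-6 + 8\right) + \left(0 - 3\right)\right) = - 234 \left(1 \cdot 2 - 3\right) = - 234 \left(2 - 3\right) = \left(-234\right) \left(-1\right) = 234$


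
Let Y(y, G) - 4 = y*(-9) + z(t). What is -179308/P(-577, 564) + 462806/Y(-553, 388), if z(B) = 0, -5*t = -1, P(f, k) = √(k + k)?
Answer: 462806/4981 - 44827*√282/141 ≈ -5245.9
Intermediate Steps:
P(f, k) = √2*√k (P(f, k) = √(2*k) = √2*√k)
t = ⅕ (t = -⅕*(-1) = ⅕ ≈ 0.20000)
Y(y, G) = 4 - 9*y (Y(y, G) = 4 + (y*(-9) + 0) = 4 + (-9*y + 0) = 4 - 9*y)
-179308/P(-577, 564) + 462806/Y(-553, 388) = -179308*√282/564 + 462806/(4 - 9*(-553)) = -179308*√282/564 + 462806/(4 + 4977) = -179308*√282/564 + 462806/4981 = -44827*√282/141 + 462806*(1/4981) = -44827*√282/141 + 462806/4981 = 462806/4981 - 44827*√282/141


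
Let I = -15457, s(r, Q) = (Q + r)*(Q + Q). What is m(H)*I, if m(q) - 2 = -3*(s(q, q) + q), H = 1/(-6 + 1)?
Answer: -819221/25 ≈ -32769.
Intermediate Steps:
s(r, Q) = 2*Q*(Q + r) (s(r, Q) = (Q + r)*(2*Q) = 2*Q*(Q + r))
H = -⅕ (H = 1/(-5) = -⅕ ≈ -0.20000)
m(q) = 2 - 12*q² - 3*q (m(q) = 2 - 3*(2*q*(q + q) + q) = 2 - 3*(2*q*(2*q) + q) = 2 - 3*(4*q² + q) = 2 - 3*(q + 4*q²) = 2 + (-12*q² - 3*q) = 2 - 12*q² - 3*q)
m(H)*I = (2 - 12*(-⅕)² - 3*(-⅕))*(-15457) = (2 - 12*1/25 + ⅗)*(-15457) = (2 - 12/25 + ⅗)*(-15457) = (53/25)*(-15457) = -819221/25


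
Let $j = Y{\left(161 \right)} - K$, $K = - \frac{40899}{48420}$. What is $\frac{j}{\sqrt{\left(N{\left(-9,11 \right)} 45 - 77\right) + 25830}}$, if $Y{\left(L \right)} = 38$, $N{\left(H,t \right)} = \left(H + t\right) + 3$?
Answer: $\frac{626953 \sqrt{25978}}{419284920} \approx 0.24101$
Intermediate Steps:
$N{\left(H,t \right)} = 3 + H + t$
$K = - \frac{13633}{16140}$ ($K = \left(-40899\right) \frac{1}{48420} = - \frac{13633}{16140} \approx -0.84467$)
$j = \frac{626953}{16140}$ ($j = 38 - - \frac{13633}{16140} = 38 + \frac{13633}{16140} = \frac{626953}{16140} \approx 38.845$)
$\frac{j}{\sqrt{\left(N{\left(-9,11 \right)} 45 - 77\right) + 25830}} = \frac{626953}{16140 \sqrt{\left(\left(3 - 9 + 11\right) 45 - 77\right) + 25830}} = \frac{626953}{16140 \sqrt{\left(5 \cdot 45 - 77\right) + 25830}} = \frac{626953}{16140 \sqrt{\left(225 - 77\right) + 25830}} = \frac{626953}{16140 \sqrt{148 + 25830}} = \frac{626953}{16140 \sqrt{25978}} = \frac{626953 \frac{\sqrt{25978}}{25978}}{16140} = \frac{626953 \sqrt{25978}}{419284920}$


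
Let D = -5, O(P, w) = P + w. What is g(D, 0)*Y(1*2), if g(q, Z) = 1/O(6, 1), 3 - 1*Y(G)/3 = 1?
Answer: 6/7 ≈ 0.85714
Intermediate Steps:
Y(G) = 6 (Y(G) = 9 - 3*1 = 9 - 3 = 6)
g(q, Z) = ⅐ (g(q, Z) = 1/(6 + 1) = 1/7 = ⅐)
g(D, 0)*Y(1*2) = (⅐)*6 = 6/7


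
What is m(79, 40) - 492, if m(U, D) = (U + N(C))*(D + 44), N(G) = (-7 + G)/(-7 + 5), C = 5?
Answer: 6228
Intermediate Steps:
N(G) = 7/2 - G/2 (N(G) = (-7 + G)/(-2) = (-7 + G)*(-½) = 7/2 - G/2)
m(U, D) = (1 + U)*(44 + D) (m(U, D) = (U + (7/2 - ½*5))*(D + 44) = (U + (7/2 - 5/2))*(44 + D) = (U + 1)*(44 + D) = (1 + U)*(44 + D))
m(79, 40) - 492 = (44 + 40 + 44*79 + 40*79) - 492 = (44 + 40 + 3476 + 3160) - 492 = 6720 - 492 = 6228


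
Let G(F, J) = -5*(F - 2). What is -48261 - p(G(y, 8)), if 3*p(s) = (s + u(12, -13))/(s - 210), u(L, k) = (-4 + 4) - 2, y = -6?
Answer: -12306536/255 ≈ -48261.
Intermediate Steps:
G(F, J) = 10 - 5*F (G(F, J) = -5*(-2 + F) = 10 - 5*F)
u(L, k) = -2 (u(L, k) = 0 - 2 = -2)
p(s) = (-2 + s)/(3*(-210 + s)) (p(s) = ((s - 2)/(s - 210))/3 = ((-2 + s)/(-210 + s))/3 = (-2 + s)/(3*(-210 + s)))
-48261 - p(G(y, 8)) = -48261 - (-2 + (10 - 5*(-6)))/(3*(-210 + (10 - 5*(-6)))) = -48261 - (-2 + (10 + 30))/(3*(-210 + (10 + 30))) = -48261 - (-2 + 40)/(3*(-210 + 40)) = -48261 - 38/(3*(-170)) = -48261 - (-1)*38/(3*170) = -48261 - 1*(-19/255) = -48261 + 19/255 = -12306536/255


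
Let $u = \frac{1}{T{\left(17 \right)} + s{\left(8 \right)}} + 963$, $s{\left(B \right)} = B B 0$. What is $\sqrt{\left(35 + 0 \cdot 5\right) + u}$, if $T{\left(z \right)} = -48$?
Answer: $\frac{\sqrt{143709}}{12} \approx 31.591$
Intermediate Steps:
$s{\left(B \right)} = 0$ ($s{\left(B \right)} = B^{2} \cdot 0 = 0$)
$u = \frac{46223}{48}$ ($u = \frac{1}{-48 + 0} + 963 = \frac{1}{-48} + 963 = - \frac{1}{48} + 963 = \frac{46223}{48} \approx 962.98$)
$\sqrt{\left(35 + 0 \cdot 5\right) + u} = \sqrt{\left(35 + 0 \cdot 5\right) + \frac{46223}{48}} = \sqrt{\left(35 + 0\right) + \frac{46223}{48}} = \sqrt{35 + \frac{46223}{48}} = \sqrt{\frac{47903}{48}} = \frac{\sqrt{143709}}{12}$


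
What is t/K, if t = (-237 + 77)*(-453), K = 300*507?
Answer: 1208/2535 ≈ 0.47653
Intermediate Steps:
K = 152100
t = 72480 (t = -160*(-453) = 72480)
t/K = 72480/152100 = 72480*(1/152100) = 1208/2535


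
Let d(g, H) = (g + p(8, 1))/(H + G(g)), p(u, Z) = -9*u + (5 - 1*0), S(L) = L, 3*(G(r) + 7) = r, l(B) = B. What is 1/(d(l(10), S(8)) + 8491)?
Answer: 13/110212 ≈ 0.00011795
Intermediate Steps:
G(r) = -7 + r/3
p(u, Z) = 5 - 9*u (p(u, Z) = -9*u + (5 + 0) = -9*u + 5 = 5 - 9*u)
d(g, H) = (-67 + g)/(-7 + H + g/3) (d(g, H) = (g + (5 - 9*8))/(H + (-7 + g/3)) = (g + (5 - 72))/(-7 + H + g/3) = (g - 67)/(-7 + H + g/3) = (-67 + g)/(-7 + H + g/3))
1/(d(l(10), S(8)) + 8491) = 1/(3*(-67 + 10)/(-21 + 10 + 3*8) + 8491) = 1/(3*(-57)/(-21 + 10 + 24) + 8491) = 1/(3*(-57)/13 + 8491) = 1/(3*(1/13)*(-57) + 8491) = 1/(-171/13 + 8491) = 1/(110212/13) = 13/110212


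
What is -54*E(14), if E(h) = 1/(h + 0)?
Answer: -27/7 ≈ -3.8571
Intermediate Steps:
E(h) = 1/h
-54*E(14) = -54/14 = -54*1/14 = -27/7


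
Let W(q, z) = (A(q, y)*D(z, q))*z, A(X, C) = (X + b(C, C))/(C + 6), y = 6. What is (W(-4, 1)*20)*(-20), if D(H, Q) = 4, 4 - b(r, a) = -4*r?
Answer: -3200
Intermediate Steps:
b(r, a) = 4 + 4*r (b(r, a) = 4 - (-4)*r = 4 + 4*r)
A(X, C) = (4 + X + 4*C)/(6 + C) (A(X, C) = (X + (4 + 4*C))/(C + 6) = (4 + X + 4*C)/(6 + C))
W(q, z) = z*(28/3 + q/3) (W(q, z) = (((4 + q + 4*6)/(6 + 6))*4)*z = (((4 + q + 24)/12)*4)*z = (((28 + q)/12)*4)*z = ((7/3 + q/12)*4)*z = (28/3 + q/3)*z = z*(28/3 + q/3))
(W(-4, 1)*20)*(-20) = (((1/3)*1*(28 - 4))*20)*(-20) = (((1/3)*1*24)*20)*(-20) = (8*20)*(-20) = 160*(-20) = -3200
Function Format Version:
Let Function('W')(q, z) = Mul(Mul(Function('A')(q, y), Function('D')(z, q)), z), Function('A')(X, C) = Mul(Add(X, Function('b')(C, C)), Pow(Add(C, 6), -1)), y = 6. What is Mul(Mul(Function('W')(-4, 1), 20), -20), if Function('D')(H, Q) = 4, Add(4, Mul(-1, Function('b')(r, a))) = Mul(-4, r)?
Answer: -3200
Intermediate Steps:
Function('b')(r, a) = Add(4, Mul(4, r)) (Function('b')(r, a) = Add(4, Mul(-1, Mul(-4, r))) = Add(4, Mul(4, r)))
Function('A')(X, C) = Mul(Pow(Add(6, C), -1), Add(4, X, Mul(4, C))) (Function('A')(X, C) = Mul(Add(X, Add(4, Mul(4, C))), Pow(Add(C, 6), -1)) = Mul(Add(4, X, Mul(4, C)), Pow(Add(6, C), -1)) = Mul(Pow(Add(6, C), -1), Add(4, X, Mul(4, C))))
Function('W')(q, z) = Mul(z, Add(Rational(28, 3), Mul(Rational(1, 3), q))) (Function('W')(q, z) = Mul(Mul(Mul(Pow(Add(6, 6), -1), Add(4, q, Mul(4, 6))), 4), z) = Mul(Mul(Mul(Pow(12, -1), Add(4, q, 24)), 4), z) = Mul(Mul(Mul(Rational(1, 12), Add(28, q)), 4), z) = Mul(Mul(Add(Rational(7, 3), Mul(Rational(1, 12), q)), 4), z) = Mul(Add(Rational(28, 3), Mul(Rational(1, 3), q)), z) = Mul(z, Add(Rational(28, 3), Mul(Rational(1, 3), q))))
Mul(Mul(Function('W')(-4, 1), 20), -20) = Mul(Mul(Mul(Rational(1, 3), 1, Add(28, -4)), 20), -20) = Mul(Mul(Mul(Rational(1, 3), 1, 24), 20), -20) = Mul(Mul(8, 20), -20) = Mul(160, -20) = -3200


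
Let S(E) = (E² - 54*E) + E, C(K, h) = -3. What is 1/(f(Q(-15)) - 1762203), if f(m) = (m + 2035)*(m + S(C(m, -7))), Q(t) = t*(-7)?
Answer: -1/1177983 ≈ -8.4891e-7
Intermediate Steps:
Q(t) = -7*t
S(E) = E² - 53*E
f(m) = (168 + m)*(2035 + m) (f(m) = (m + 2035)*(m - 3*(-53 - 3)) = (2035 + m)*(m - 3*(-56)) = (2035 + m)*(m + 168) = (2035 + m)*(168 + m) = (168 + m)*(2035 + m))
1/(f(Q(-15)) - 1762203) = 1/((341880 + (-7*(-15))² + 2203*(-7*(-15))) - 1762203) = 1/((341880 + 105² + 2203*105) - 1762203) = 1/((341880 + 11025 + 231315) - 1762203) = 1/(584220 - 1762203) = 1/(-1177983) = -1/1177983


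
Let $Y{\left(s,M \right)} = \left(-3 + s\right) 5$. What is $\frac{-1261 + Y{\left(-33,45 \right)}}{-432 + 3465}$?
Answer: $- \frac{1441}{3033} \approx -0.47511$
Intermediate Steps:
$Y{\left(s,M \right)} = -15 + 5 s$
$\frac{-1261 + Y{\left(-33,45 \right)}}{-432 + 3465} = \frac{-1261 + \left(-15 + 5 \left(-33\right)\right)}{-432 + 3465} = \frac{-1261 - 180}{3033} = \left(-1261 - 180\right) \frac{1}{3033} = \left(-1441\right) \frac{1}{3033} = - \frac{1441}{3033}$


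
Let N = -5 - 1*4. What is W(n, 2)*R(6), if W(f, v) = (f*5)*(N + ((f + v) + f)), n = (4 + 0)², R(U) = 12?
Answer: 24000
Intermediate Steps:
N = -9 (N = -5 - 4 = -9)
n = 16 (n = 4² = 16)
W(f, v) = 5*f*(-9 + v + 2*f) (W(f, v) = (f*5)*(-9 + ((f + v) + f)) = (5*f)*(-9 + (v + 2*f)) = (5*f)*(-9 + v + 2*f) = 5*f*(-9 + v + 2*f))
W(n, 2)*R(6) = (5*16*(-9 + 2 + 2*16))*12 = (5*16*(-9 + 2 + 32))*12 = (5*16*25)*12 = 2000*12 = 24000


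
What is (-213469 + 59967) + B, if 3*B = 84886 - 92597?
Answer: -468217/3 ≈ -1.5607e+5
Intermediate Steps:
B = -7711/3 (B = (84886 - 92597)/3 = (1/3)*(-7711) = -7711/3 ≈ -2570.3)
(-213469 + 59967) + B = (-213469 + 59967) - 7711/3 = -153502 - 7711/3 = -468217/3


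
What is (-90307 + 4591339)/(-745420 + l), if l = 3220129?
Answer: 1500344/824903 ≈ 1.8188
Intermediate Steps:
(-90307 + 4591339)/(-745420 + l) = (-90307 + 4591339)/(-745420 + 3220129) = 4501032/2474709 = 4501032*(1/2474709) = 1500344/824903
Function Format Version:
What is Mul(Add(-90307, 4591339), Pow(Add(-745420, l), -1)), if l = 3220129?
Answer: Rational(1500344, 824903) ≈ 1.8188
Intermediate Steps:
Mul(Add(-90307, 4591339), Pow(Add(-745420, l), -1)) = Mul(Add(-90307, 4591339), Pow(Add(-745420, 3220129), -1)) = Mul(4501032, Pow(2474709, -1)) = Mul(4501032, Rational(1, 2474709)) = Rational(1500344, 824903)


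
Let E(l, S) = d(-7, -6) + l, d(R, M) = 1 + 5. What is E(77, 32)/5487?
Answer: 83/5487 ≈ 0.015127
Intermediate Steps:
d(R, M) = 6
E(l, S) = 6 + l
E(77, 32)/5487 = (6 + 77)/5487 = 83*(1/5487) = 83/5487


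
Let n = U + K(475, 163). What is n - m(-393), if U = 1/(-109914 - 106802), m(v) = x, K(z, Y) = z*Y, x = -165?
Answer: 16814994439/216716 ≈ 77590.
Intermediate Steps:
K(z, Y) = Y*z
m(v) = -165
U = -1/216716 (U = 1/(-216716) = -1/216716 ≈ -4.6143e-6)
n = 16779236299/216716 (n = -1/216716 + 163*475 = -1/216716 + 77425 = 16779236299/216716 ≈ 77425.)
n - m(-393) = 16779236299/216716 - 1*(-165) = 16779236299/216716 + 165 = 16814994439/216716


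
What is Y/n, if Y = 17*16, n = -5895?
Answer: -272/5895 ≈ -0.046141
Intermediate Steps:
Y = 272
Y/n = 272/(-5895) = 272*(-1/5895) = -272/5895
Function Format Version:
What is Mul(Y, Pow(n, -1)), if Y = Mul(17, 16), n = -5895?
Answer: Rational(-272, 5895) ≈ -0.046141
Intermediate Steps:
Y = 272
Mul(Y, Pow(n, -1)) = Mul(272, Pow(-5895, -1)) = Mul(272, Rational(-1, 5895)) = Rational(-272, 5895)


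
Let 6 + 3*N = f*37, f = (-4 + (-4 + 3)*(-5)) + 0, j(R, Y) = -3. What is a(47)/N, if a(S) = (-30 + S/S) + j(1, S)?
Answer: -96/31 ≈ -3.0968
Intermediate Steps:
a(S) = -32 (a(S) = (-30 + S/S) - 3 = (-30 + 1) - 3 = -29 - 3 = -32)
f = 1 (f = (-4 - 1*(-5)) + 0 = (-4 + 5) + 0 = 1 + 0 = 1)
N = 31/3 (N = -2 + (1*37)/3 = -2 + (1/3)*37 = -2 + 37/3 = 31/3 ≈ 10.333)
a(47)/N = -32/31/3 = -32*3/31 = -96/31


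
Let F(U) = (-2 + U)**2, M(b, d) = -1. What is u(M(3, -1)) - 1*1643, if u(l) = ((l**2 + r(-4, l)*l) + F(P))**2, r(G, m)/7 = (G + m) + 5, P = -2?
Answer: -1354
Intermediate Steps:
r(G, m) = 35 + 7*G + 7*m (r(G, m) = 7*((G + m) + 5) = 7*(5 + G + m) = 35 + 7*G + 7*m)
u(l) = (16 + l**2 + l*(7 + 7*l))**2 (u(l) = ((l**2 + (35 + 7*(-4) + 7*l)*l) + (-2 - 2)**2)**2 = ((l**2 + (35 - 28 + 7*l)*l) + (-4)**2)**2 = ((l**2 + (7 + 7*l)*l) + 16)**2 = ((l**2 + l*(7 + 7*l)) + 16)**2 = (16 + l**2 + l*(7 + 7*l))**2)
u(M(3, -1)) - 1*1643 = (16 + 7*(-1) + 8*(-1)**2)**2 - 1*1643 = (16 - 7 + 8*1)**2 - 1643 = (16 - 7 + 8)**2 - 1643 = 17**2 - 1643 = 289 - 1643 = -1354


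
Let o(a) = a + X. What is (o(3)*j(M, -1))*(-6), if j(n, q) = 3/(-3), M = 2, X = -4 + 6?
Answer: 30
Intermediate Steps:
X = 2
j(n, q) = -1 (j(n, q) = 3*(-1/3) = -1)
o(a) = 2 + a (o(a) = a + 2 = 2 + a)
(o(3)*j(M, -1))*(-6) = ((2 + 3)*(-1))*(-6) = (5*(-1))*(-6) = -5*(-6) = 30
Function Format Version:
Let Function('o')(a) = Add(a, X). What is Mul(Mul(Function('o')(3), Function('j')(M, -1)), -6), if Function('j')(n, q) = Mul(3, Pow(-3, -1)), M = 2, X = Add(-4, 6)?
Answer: 30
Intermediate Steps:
X = 2
Function('j')(n, q) = -1 (Function('j')(n, q) = Mul(3, Rational(-1, 3)) = -1)
Function('o')(a) = Add(2, a) (Function('o')(a) = Add(a, 2) = Add(2, a))
Mul(Mul(Function('o')(3), Function('j')(M, -1)), -6) = Mul(Mul(Add(2, 3), -1), -6) = Mul(Mul(5, -1), -6) = Mul(-5, -6) = 30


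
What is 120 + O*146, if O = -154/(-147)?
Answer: 5732/21 ≈ 272.95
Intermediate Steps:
O = 22/21 (O = -154*(-1/147) = 22/21 ≈ 1.0476)
120 + O*146 = 120 + (22/21)*146 = 120 + 3212/21 = 5732/21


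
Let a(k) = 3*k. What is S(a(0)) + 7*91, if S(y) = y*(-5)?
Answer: 637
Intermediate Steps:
S(y) = -5*y
S(a(0)) + 7*91 = -15*0 + 7*91 = -5*0 + 637 = 0 + 637 = 637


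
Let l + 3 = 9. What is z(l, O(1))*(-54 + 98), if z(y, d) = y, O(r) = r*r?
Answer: 264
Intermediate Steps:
l = 6 (l = -3 + 9 = 6)
O(r) = r²
z(l, O(1))*(-54 + 98) = 6*(-54 + 98) = 6*44 = 264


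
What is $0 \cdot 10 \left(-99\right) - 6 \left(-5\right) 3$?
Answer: $90$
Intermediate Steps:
$0 \cdot 10 \left(-99\right) - 6 \left(-5\right) 3 = 0 \left(-99\right) - \left(-30\right) 3 = 0 - -90 = 0 + 90 = 90$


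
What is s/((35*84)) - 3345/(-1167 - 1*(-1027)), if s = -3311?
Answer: 683/30 ≈ 22.767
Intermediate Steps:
s/((35*84)) - 3345/(-1167 - 1*(-1027)) = -3311/(35*84) - 3345/(-1167 - 1*(-1027)) = -3311/2940 - 3345/(-1167 + 1027) = -3311*1/2940 - 3345/(-140) = -473/420 - 3345*(-1/140) = -473/420 + 669/28 = 683/30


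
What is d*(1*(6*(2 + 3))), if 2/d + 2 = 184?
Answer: 30/91 ≈ 0.32967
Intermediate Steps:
d = 1/91 (d = 2/(-2 + 184) = 2/182 = 2*(1/182) = 1/91 ≈ 0.010989)
d*(1*(6*(2 + 3))) = (1*(6*(2 + 3)))/91 = (1*(6*5))/91 = (1*30)/91 = (1/91)*30 = 30/91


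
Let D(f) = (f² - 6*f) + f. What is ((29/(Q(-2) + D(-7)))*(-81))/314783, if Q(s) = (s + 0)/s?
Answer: -2349/26756555 ≈ -8.7792e-5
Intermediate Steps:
Q(s) = 1 (Q(s) = s/s = 1)
D(f) = f² - 5*f
((29/(Q(-2) + D(-7)))*(-81))/314783 = ((29/(1 - 7*(-5 - 7)))*(-81))/314783 = ((29/(1 - 7*(-12)))*(-81))*(1/314783) = ((29/(1 + 84))*(-81))*(1/314783) = ((29/85)*(-81))*(1/314783) = -2349/85*1/314783 = -2349/26756555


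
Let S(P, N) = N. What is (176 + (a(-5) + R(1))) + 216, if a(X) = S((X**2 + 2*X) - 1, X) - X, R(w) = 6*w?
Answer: 398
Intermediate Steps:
a(X) = 0 (a(X) = X - X = 0)
(176 + (a(-5) + R(1))) + 216 = (176 + (0 + 6*1)) + 216 = (176 + (0 + 6)) + 216 = (176 + 6) + 216 = 182 + 216 = 398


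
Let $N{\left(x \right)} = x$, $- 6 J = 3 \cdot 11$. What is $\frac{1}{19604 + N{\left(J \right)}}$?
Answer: $\frac{2}{39197} \approx 5.1024 \cdot 10^{-5}$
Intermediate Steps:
$J = - \frac{11}{2}$ ($J = - \frac{3 \cdot 11}{6} = \left(- \frac{1}{6}\right) 33 = - \frac{11}{2} \approx -5.5$)
$\frac{1}{19604 + N{\left(J \right)}} = \frac{1}{19604 - \frac{11}{2}} = \frac{1}{\frac{39197}{2}} = \frac{2}{39197}$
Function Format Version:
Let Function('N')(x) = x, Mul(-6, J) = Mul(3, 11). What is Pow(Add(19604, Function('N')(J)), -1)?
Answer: Rational(2, 39197) ≈ 5.1024e-5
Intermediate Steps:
J = Rational(-11, 2) (J = Mul(Rational(-1, 6), Mul(3, 11)) = Mul(Rational(-1, 6), 33) = Rational(-11, 2) ≈ -5.5000)
Pow(Add(19604, Function('N')(J)), -1) = Pow(Add(19604, Rational(-11, 2)), -1) = Pow(Rational(39197, 2), -1) = Rational(2, 39197)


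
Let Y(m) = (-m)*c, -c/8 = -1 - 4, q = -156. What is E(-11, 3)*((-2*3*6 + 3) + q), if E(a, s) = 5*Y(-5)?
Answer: -189000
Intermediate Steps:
c = 40 (c = -8*(-1 - 4) = -8*(-5) = 40)
Y(m) = -40*m (Y(m) = -m*40 = -40*m)
E(a, s) = 1000 (E(a, s) = 5*(-40*(-5)) = 5*200 = 1000)
E(-11, 3)*((-2*3*6 + 3) + q) = 1000*((-2*3*6 + 3) - 156) = 1000*((-6*6 + 3) - 156) = 1000*((-36 + 3) - 156) = 1000*(-33 - 156) = 1000*(-189) = -189000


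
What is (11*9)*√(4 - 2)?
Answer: 99*√2 ≈ 140.01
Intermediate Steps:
(11*9)*√(4 - 2) = 99*√2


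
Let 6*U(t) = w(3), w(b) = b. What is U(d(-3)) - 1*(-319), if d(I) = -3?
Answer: 639/2 ≈ 319.50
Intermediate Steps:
U(t) = 1/2 (U(t) = (1/6)*3 = 1/2)
U(d(-3)) - 1*(-319) = 1/2 - 1*(-319) = 1/2 + 319 = 639/2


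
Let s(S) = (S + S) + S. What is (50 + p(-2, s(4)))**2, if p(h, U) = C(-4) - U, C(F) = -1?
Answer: 1369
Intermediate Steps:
s(S) = 3*S (s(S) = 2*S + S = 3*S)
p(h, U) = -1 - U
(50 + p(-2, s(4)))**2 = (50 + (-1 - 3*4))**2 = (50 + (-1 - 1*12))**2 = (50 + (-1 - 12))**2 = (50 - 13)**2 = 37**2 = 1369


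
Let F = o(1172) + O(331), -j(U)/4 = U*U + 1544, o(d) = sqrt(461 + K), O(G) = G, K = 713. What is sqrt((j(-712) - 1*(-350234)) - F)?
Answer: sqrt(-1684049 - sqrt(1174)) ≈ 1297.7*I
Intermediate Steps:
o(d) = sqrt(1174) (o(d) = sqrt(461 + 713) = sqrt(1174))
j(U) = -6176 - 4*U**2 (j(U) = -4*(U*U + 1544) = -4*(U**2 + 1544) = -4*(1544 + U**2) = -6176 - 4*U**2)
F = 331 + sqrt(1174) (F = sqrt(1174) + 331 = 331 + sqrt(1174) ≈ 365.26)
sqrt((j(-712) - 1*(-350234)) - F) = sqrt(((-6176 - 4*(-712)**2) - 1*(-350234)) - (331 + sqrt(1174))) = sqrt(((-6176 - 4*506944) + 350234) + (-331 - sqrt(1174))) = sqrt(((-6176 - 2027776) + 350234) + (-331 - sqrt(1174))) = sqrt((-2033952 + 350234) + (-331 - sqrt(1174))) = sqrt(-1683718 + (-331 - sqrt(1174))) = sqrt(-1684049 - sqrt(1174))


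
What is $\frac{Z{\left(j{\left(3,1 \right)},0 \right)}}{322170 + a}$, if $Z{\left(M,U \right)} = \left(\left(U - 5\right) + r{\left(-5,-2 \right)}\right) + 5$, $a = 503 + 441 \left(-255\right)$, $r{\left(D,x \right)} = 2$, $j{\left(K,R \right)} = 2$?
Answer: $\frac{1}{105109} \approx 9.5139 \cdot 10^{-6}$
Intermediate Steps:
$a = -111952$ ($a = 503 - 112455 = -111952$)
$Z{\left(M,U \right)} = 2 + U$ ($Z{\left(M,U \right)} = \left(\left(U - 5\right) + 2\right) + 5 = \left(\left(-5 + U\right) + 2\right) + 5 = \left(-3 + U\right) + 5 = 2 + U$)
$\frac{Z{\left(j{\left(3,1 \right)},0 \right)}}{322170 + a} = \frac{2 + 0}{322170 - 111952} = \frac{1}{210218} \cdot 2 = \frac{1}{105109}$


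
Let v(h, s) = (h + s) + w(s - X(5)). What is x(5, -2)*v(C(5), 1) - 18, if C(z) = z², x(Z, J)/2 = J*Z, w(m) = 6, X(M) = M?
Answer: -658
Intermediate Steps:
x(Z, J) = 2*J*Z (x(Z, J) = 2*(J*Z) = 2*J*Z)
v(h, s) = 6 + h + s (v(h, s) = (h + s) + 6 = 6 + h + s)
x(5, -2)*v(C(5), 1) - 18 = (2*(-2)*5)*(6 + 5² + 1) - 18 = -20*(6 + 25 + 1) - 18 = -20*32 - 18 = -640 - 18 = -658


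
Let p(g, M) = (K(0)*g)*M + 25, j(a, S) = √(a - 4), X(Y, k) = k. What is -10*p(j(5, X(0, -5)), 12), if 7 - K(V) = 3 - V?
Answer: -730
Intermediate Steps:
j(a, S) = √(-4 + a)
K(V) = 4 + V (K(V) = 7 - (3 - V) = 7 + (-3 + V) = 4 + V)
p(g, M) = 25 + 4*M*g (p(g, M) = ((4 + 0)*g)*M + 25 = (4*g)*M + 25 = 4*M*g + 25 = 25 + 4*M*g)
-10*p(j(5, X(0, -5)), 12) = -10*(25 + 4*12*√(-4 + 5)) = -10*(25 + 4*12*√1) = -10*(25 + 4*12*1) = -10*(25 + 48) = -10*73 = -730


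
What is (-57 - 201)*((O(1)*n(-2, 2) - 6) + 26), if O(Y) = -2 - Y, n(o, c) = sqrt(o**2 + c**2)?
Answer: -5160 + 1548*sqrt(2) ≈ -2970.8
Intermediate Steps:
n(o, c) = sqrt(c**2 + o**2)
(-57 - 201)*((O(1)*n(-2, 2) - 6) + 26) = (-57 - 201)*(((-2 - 1*1)*sqrt(2**2 + (-2)**2) - 6) + 26) = -258*(((-2 - 1)*sqrt(4 + 4) - 6) + 26) = -258*((-6*sqrt(2) - 6) + 26) = -258*((-6 - 6*sqrt(2)) + 26) = -258*(20 - 6*sqrt(2)) = -5160 + 1548*sqrt(2)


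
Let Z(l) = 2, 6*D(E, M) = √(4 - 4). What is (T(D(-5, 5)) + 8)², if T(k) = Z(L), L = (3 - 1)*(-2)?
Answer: 100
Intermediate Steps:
L = -4 (L = 2*(-2) = -4)
D(E, M) = 0 (D(E, M) = √(4 - 4)/6 = √0/6 = (⅙)*0 = 0)
T(k) = 2
(T(D(-5, 5)) + 8)² = (2 + 8)² = 10² = 100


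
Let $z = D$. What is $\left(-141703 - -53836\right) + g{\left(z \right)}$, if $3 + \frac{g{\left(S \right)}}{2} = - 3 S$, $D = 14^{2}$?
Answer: $-89049$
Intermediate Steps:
$D = 196$
$z = 196$
$g{\left(S \right)} = -6 - 6 S$ ($g{\left(S \right)} = -6 + 2 \left(- 3 S\right) = -6 - 6 S$)
$\left(-141703 - -53836\right) + g{\left(z \right)} = \left(-141703 - -53836\right) - 1182 = \left(-141703 + 53836\right) - 1182 = -87867 - 1182 = -89049$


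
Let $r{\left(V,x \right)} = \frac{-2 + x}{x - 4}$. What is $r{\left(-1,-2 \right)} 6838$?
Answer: $\frac{13676}{3} \approx 4558.7$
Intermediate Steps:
$r{\left(V,x \right)} = \frac{-2 + x}{-4 + x}$
$r{\left(-1,-2 \right)} 6838 = \frac{-2 - 2}{-4 - 2} \cdot 6838 = \frac{1}{-6} \left(-4\right) 6838 = \left(- \frac{1}{6}\right) \left(-4\right) 6838 = \frac{2}{3} \cdot 6838 = \frac{13676}{3}$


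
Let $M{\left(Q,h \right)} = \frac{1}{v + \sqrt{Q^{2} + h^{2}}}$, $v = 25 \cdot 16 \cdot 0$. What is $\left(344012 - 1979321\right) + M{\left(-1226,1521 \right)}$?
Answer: $-1635309 + \frac{\sqrt{3816517}}{3816517} \approx -1.6353 \cdot 10^{6}$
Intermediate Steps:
$v = 0$ ($v = 25 \cdot 0 = 0$)
$M{\left(Q,h \right)} = \frac{1}{\sqrt{Q^{2} + h^{2}}}$ ($M{\left(Q,h \right)} = \frac{1}{0 + \sqrt{Q^{2} + h^{2}}} = \frac{1}{\sqrt{Q^{2} + h^{2}}}$)
$\left(344012 - 1979321\right) + M{\left(-1226,1521 \right)} = \left(344012 - 1979321\right) + \frac{1}{\sqrt{\left(-1226\right)^{2} + 1521^{2}}} = -1635309 + \frac{1}{\sqrt{1503076 + 2313441}} = -1635309 + \frac{1}{\sqrt{3816517}} = -1635309 + \frac{\sqrt{3816517}}{3816517}$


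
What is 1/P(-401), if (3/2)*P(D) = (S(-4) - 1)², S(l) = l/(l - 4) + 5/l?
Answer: 24/49 ≈ 0.48980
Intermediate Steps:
S(l) = 5/l + l/(-4 + l) (S(l) = l/(-4 + l) + 5/l = 5/l + l/(-4 + l))
P(D) = 49/24 (P(D) = 2*((-20 + (-4)² + 5*(-4))/((-4)*(-4 - 4)) - 1)²/3 = 2*(-¼*(-20 + 16 - 20)/(-8) - 1)²/3 = 2*(-¼*(-⅛)*(-24) - 1)²/3 = 2*(-¾ - 1)²/3 = 2*(-7/4)²/3 = (⅔)*(49/16) = 49/24)
1/P(-401) = 1/(49/24) = 24/49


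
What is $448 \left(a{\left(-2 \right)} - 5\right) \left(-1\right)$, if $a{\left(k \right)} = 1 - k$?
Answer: $896$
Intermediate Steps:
$448 \left(a{\left(-2 \right)} - 5\right) \left(-1\right) = 448 \left(\left(1 - -2\right) - 5\right) \left(-1\right) = 448 \left(\left(1 + 2\right) - 5\right) \left(-1\right) = 448 \left(3 - 5\right) \left(-1\right) = 448 \left(\left(-2\right) \left(-1\right)\right) = 448 \cdot 2 = 896$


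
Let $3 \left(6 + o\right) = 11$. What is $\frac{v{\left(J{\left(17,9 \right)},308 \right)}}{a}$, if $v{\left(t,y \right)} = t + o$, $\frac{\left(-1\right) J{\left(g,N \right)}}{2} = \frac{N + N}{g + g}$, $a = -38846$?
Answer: $\frac{173}{1981146} \approx 8.7323 \cdot 10^{-5}$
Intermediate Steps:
$o = - \frac{7}{3}$ ($o = -6 + \frac{1}{3} \cdot 11 = -6 + \frac{11}{3} = - \frac{7}{3} \approx -2.3333$)
$J{\left(g,N \right)} = - \frac{2 N}{g}$ ($J{\left(g,N \right)} = - 2 \frac{N + N}{g + g} = - 2 \frac{2 N}{2 g} = - 2 \cdot 2 N \frac{1}{2 g} = - 2 \frac{N}{g} = - \frac{2 N}{g}$)
$v{\left(t,y \right)} = - \frac{7}{3} + t$ ($v{\left(t,y \right)} = t - \frac{7}{3} = - \frac{7}{3} + t$)
$\frac{v{\left(J{\left(17,9 \right)},308 \right)}}{a} = \frac{- \frac{7}{3} - \frac{18}{17}}{-38846} = \left(- \frac{7}{3} - 18 \cdot \frac{1}{17}\right) \left(- \frac{1}{38846}\right) = \left(- \frac{7}{3} - \frac{18}{17}\right) \left(- \frac{1}{38846}\right) = \left(- \frac{173}{51}\right) \left(- \frac{1}{38846}\right) = \frac{173}{1981146}$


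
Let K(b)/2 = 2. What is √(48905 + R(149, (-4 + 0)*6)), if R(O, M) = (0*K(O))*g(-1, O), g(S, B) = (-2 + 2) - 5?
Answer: √48905 ≈ 221.14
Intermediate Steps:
K(b) = 4 (K(b) = 2*2 = 4)
g(S, B) = -5 (g(S, B) = 0 - 5 = -5)
R(O, M) = 0 (R(O, M) = (0*4)*(-5) = 0*(-5) = 0)
√(48905 + R(149, (-4 + 0)*6)) = √(48905 + 0) = √48905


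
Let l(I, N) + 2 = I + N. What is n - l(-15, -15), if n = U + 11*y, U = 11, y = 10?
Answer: 153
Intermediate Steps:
n = 121 (n = 11 + 11*10 = 11 + 110 = 121)
l(I, N) = -2 + I + N (l(I, N) = -2 + (I + N) = -2 + I + N)
n - l(-15, -15) = 121 - (-2 - 15 - 15) = 121 - 1*(-32) = 121 + 32 = 153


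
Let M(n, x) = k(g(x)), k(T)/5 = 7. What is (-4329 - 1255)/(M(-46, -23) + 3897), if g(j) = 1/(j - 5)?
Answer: -1396/983 ≈ -1.4201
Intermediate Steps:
g(j) = 1/(-5 + j)
k(T) = 35 (k(T) = 5*7 = 35)
M(n, x) = 35
(-4329 - 1255)/(M(-46, -23) + 3897) = (-4329 - 1255)/(35 + 3897) = -5584/3932 = -5584*1/3932 = -1396/983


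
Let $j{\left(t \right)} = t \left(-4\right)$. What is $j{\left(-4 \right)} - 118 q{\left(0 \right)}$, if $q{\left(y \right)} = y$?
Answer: $16$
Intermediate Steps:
$j{\left(t \right)} = - 4 t$
$j{\left(-4 \right)} - 118 q{\left(0 \right)} = \left(-4\right) \left(-4\right) - 0 = 16 + 0 = 16$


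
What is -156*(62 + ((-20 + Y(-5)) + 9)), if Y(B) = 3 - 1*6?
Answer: -7488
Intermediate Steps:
Y(B) = -3 (Y(B) = 3 - 6 = -3)
-156*(62 + ((-20 + Y(-5)) + 9)) = -156*(62 + ((-20 - 3) + 9)) = -156*(62 + (-23 + 9)) = -156*(62 - 14) = -156*48 = -7488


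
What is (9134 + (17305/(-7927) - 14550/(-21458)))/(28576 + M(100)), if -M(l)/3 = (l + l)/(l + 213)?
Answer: 121554737444063/380324889965852 ≈ 0.31961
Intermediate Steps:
M(l) = -6*l/(213 + l) (M(l) = -3*(l + l)/(l + 213) = -3*2*l/(213 + l) = -6*l/(213 + l))
(9134 + (17305/(-7927) - 14550/(-21458)))/(28576 + M(100)) = (9134 + (17305/(-7927) - 14550/(-21458)))/(28576 - 6*100/(213 + 100)) = (9134 + (17305*(-1/7927) - 14550*(-1/21458)))/(28576 - 6*100/313) = (9134 + (-17305/7927 + 7275/10729))/(28576 - 6*100*1/313) = (9134 - 127996420/85048783)/(28576 - 600/313) = 776707587502/(85048783*(8943688/313)) = (776707587502/85048783)*(313/8943688) = 121554737444063/380324889965852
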